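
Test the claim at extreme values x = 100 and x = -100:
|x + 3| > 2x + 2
x = 100: LHS = |100 + 3| = |103| = 103, RHS = 2·100 + 2 = 202; 103 > 202 — FAILS
x = -100: LHS = |(-100) + 3| = |-97| = 97, RHS = 2·(-100) + 2 = -198; 97 > -198 — holds

Answer: Partially: fails for x = 100, holds for x = -100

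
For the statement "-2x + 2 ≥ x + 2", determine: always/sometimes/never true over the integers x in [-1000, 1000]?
Holds at x = 0: LHS = -2·0 + 2 = 2, RHS = 0 + 2 = 2; 2 ≥ 2 — holds
Fails at x = 1: LHS = -2·1 + 2 = 0, RHS = 1 + 2 = 3; 0 ≥ 3 — FAILS
It is satisfied by some integers in the range but not all.

Answer: Sometimes true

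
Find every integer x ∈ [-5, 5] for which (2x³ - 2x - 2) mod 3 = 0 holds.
For a polynomial with integer coefficients, its value mod 3 depends only on x mod 3, so it suffices to check one representative of each residue class, x = 0, 1, 2:
x = 0: LHS = (2·0³ - 2·0 - 2) mod 3 = (-2) mod 3 = 1; 1 = 0 — FAILS
x = 1: LHS = (2·1³ - 2·1 - 2) mod 3 = (-2) mod 3 = 1; 1 = 0 — FAILS
x = 2: LHS = (2·2³ - 2·2 - 2) mod 3 = 10 mod 3 = 1; 1 = 0 — FAILS
The relation fails in every residue class, so the claimed relation (=) fails for every integer in [-5, 5].

Answer: None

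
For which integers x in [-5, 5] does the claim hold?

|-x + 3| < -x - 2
Over all integers in [-5, 5], LHS − RHS is smallest at x = 0, where it equals 5:
x = 0: LHS = |-0 + 3| = |3| = 3, RHS = -0 - 2 = -2; 3 < -2 — FAILS
At the ends of the range:
x = -5: LHS = |-(-5) + 3| = |8| = 8, RHS = -(-5) - 2 = 3; 8 < 3 — FAILS
x = 5: LHS = |-5 + 3| = |-2| = 2, RHS = -5 - 2 = -7; 2 < -7 — FAILS
Hence LHS − RHS is never negative, i.e. LHS ≥ RHS throughout, so the claimed relation (<) fails for every integer in [-5, 5].

Answer: None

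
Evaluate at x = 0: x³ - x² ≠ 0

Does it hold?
x = 0: LHS = 0³ - 0² = 0; 0 ≠ 0 — FAILS

The relation fails at x = 0, so x = 0 is a counterexample.

Answer: No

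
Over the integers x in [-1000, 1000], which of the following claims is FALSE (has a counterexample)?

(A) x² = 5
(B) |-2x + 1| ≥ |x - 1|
(A) x = 0: LHS = 0² = 0; 0 = 5 — FAILS

(B) Over all integers in [-1000, 1000], LHS − RHS is smallest at x = 0, where it equals 0:
x = 0: LHS = |-2·0 + 1| = |1| = 1, RHS = |0 - 1| = |-1| = 1; 1 ≥ 1 — holds
At the ends of the range:
x = -1000: LHS = |-2·(-1000) + 1| = |2001| = 2001, RHS = |(-1000) - 1| = |-1001| = 1001; 2001 ≥ 1001 — holds
x = 1000: LHS = |-2·1000 + 1| = |-1999| = 1999, RHS = |1000 - 1| = |999| = 999; 1999 ≥ 999 — holds
Hence LHS − RHS is never negative, i.e. LHS ≥ RHS throughout, so the relation holds for every integer in [-1000, 1000].

Only (A) has a counterexample.

Answer: A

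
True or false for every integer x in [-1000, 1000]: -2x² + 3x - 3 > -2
The claim fails at x = 0:
x = 0: LHS = -2·0² + 3·0 - 3 = -3; -3 > -2 — FAILS

Because a single integer refutes it, the statement is false.

Answer: False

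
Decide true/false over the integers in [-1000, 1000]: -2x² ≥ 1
The claim fails at x = 0:
x = 0: LHS = -2·0² = 0; 0 ≥ 1 — FAILS

Because a single integer refutes it, the statement is false.

Answer: False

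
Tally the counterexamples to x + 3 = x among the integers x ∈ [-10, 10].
Counterexamples in [-10, 10]: {-10, -9, -8, -7, -6, -5, -4, -3, -2, -1, 0, 1, 2, 3, 4, 5, 6, 7, 8, 9, 10}.

Counting them gives 21 values.

Answer: 21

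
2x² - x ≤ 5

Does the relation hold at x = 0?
x = 0: LHS = 2·0² - 0 = 0; 0 ≤ 5 — holds

The relation is satisfied at x = 0.

Answer: Yes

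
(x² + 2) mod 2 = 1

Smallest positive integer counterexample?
Testing positive integers:
x = 1: LHS = (1² + 2) mod 2 = 3 mod 2 = 1; 1 = 1 — holds
x = 2: LHS = (2² + 2) mod 2 = 6 mod 2 = 0; 0 = 1 — FAILS  ← smallest positive counterexample

Answer: x = 2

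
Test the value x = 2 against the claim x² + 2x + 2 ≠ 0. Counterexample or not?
Substitute x = 2 into the relation:
x = 2: LHS = 2² + 2·2 + 2 = 10; 10 ≠ 0 — holds

The relation holds at x = 2, so it is not a counterexample.

Answer: No, x = 2 is not a counterexample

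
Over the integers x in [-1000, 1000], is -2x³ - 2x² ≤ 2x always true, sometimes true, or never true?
Holds at x = 0: LHS = -2·0³ - 2·0² = 0, RHS = 2·0 = 0; 0 ≤ 0 — holds
Fails at x = -1: LHS = -2·(-1)³ - 2·(-1)² = 0, RHS = 2·(-1) = -2; 0 ≤ -2 — FAILS
It is satisfied by some integers in the range but not all.

Answer: Sometimes true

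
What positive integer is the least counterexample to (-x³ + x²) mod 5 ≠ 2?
Testing positive integers:
x = 1: LHS = (-1³ + 1²) mod 5 = 0 mod 5 = 0; 0 ≠ 2 — holds
x = 2: LHS = (-2³ + 2²) mod 5 = (-4) mod 5 = 1; 1 ≠ 2 — holds
x = 3: LHS = (-3³ + 3²) mod 5 = (-18) mod 5 = 2; 2 ≠ 2 — FAILS  ← smallest positive counterexample

Answer: x = 3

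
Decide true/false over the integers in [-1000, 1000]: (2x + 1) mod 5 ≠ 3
The claim fails at x = 1:
x = 1: LHS = (2·1 + 1) mod 5 = 3 mod 5 = 3; 3 ≠ 3 — FAILS

Because a single integer refutes it, the statement is false.

Answer: False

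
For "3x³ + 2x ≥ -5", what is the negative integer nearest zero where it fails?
Testing negative integers from -1 downward:
x = -1: LHS = 3·(-1)³ + 2·(-1) = -5; -5 ≥ -5 — holds
x = -2: LHS = 3·(-2)³ + 2·(-2) = -28; -28 ≥ -5 — FAILS  ← closest negative counterexample to 0

Answer: x = -2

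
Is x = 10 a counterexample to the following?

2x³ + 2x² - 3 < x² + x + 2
Substitute x = 10 into the relation:
x = 10: LHS = 2·10³ + 2·10² - 3 = 2197, RHS = 10² + 10 + 2 = 112; 2197 < 112 — FAILS

Since the claim fails at x = 10, this value is a counterexample.

Answer: Yes, x = 10 is a counterexample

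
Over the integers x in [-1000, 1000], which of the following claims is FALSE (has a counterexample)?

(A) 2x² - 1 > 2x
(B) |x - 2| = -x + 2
(A) x = 0: LHS = 2·0² - 1 = -1, RHS = 2·0 = 0; -1 > 0 — FAILS
(B) x = 3: LHS = |3 - 2| = |1| = 1, RHS = -3 + 2 = -1; 1 = -1 — FAILS

Answer: Both A and B are false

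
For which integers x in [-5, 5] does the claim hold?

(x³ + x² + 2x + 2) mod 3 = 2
Holds for: {-3, 0, 3}
Fails for: {-5, -4, -2, -1, 1, 2, 4, 5}

Answer: {-3, 0, 3}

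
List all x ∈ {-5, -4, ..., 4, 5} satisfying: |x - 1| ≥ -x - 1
Over all integers in [-5, 5], LHS − RHS is smallest at x = 0, where it equals 2:
x = 0: LHS = |0 - 1| = |-1| = 1, RHS = -0 - 1 = -1; 1 ≥ -1 — holds
At the ends of the range:
x = -5: LHS = |(-5) - 1| = |-6| = 6, RHS = -(-5) - 1 = 4; 6 ≥ 4 — holds
x = 5: LHS = |5 - 1| = |4| = 4, RHS = -5 - 1 = -6; 4 ≥ -6 — holds
Hence LHS − RHS is never negative, i.e. LHS ≥ RHS throughout, so the relation holds for every integer in [-5, 5].

Answer: All integers in [-5, 5]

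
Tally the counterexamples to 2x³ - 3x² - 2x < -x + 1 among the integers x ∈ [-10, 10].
Counterexamples in [-10, 10]: {2, 3, 4, 5, 6, 7, 8, 9, 10}.

Counting them gives 9 values.

Answer: 9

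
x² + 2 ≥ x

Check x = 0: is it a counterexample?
Substitute x = 0 into the relation:
x = 0: LHS = 0² + 2 = 2; 2 ≥ 0 — holds

The relation holds at x = 0, so it is not a counterexample.

Answer: No, x = 0 is not a counterexample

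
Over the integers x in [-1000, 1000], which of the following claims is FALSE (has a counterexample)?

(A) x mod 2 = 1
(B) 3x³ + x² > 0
(A) x = 0: LHS = 0 mod 2 = 0; 0 = 1 — FAILS
(B) x = 0: LHS = 3·0³ + 0² = 0; 0 > 0 — FAILS

Answer: Both A and B are false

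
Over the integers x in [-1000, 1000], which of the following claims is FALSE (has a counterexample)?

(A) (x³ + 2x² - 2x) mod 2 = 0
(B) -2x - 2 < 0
(A) x = 1: LHS = (1³ + 2·1² - 2·1) mod 2 = 1 mod 2 = 1; 1 = 0 — FAILS
(B) x = -1: LHS = -2·(-1) - 2 = 0; 0 < 0 — FAILS

Answer: Both A and B are false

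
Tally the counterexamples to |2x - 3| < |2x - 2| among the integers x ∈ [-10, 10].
Counterexamples in [-10, 10]: {-10, -9, -8, -7, -6, -5, -4, -3, -2, -1, 0, 1}.

Counting them gives 12 values.

Answer: 12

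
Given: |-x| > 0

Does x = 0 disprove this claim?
Substitute x = 0 into the relation:
x = 0: LHS = |-0| = |0| = 0; 0 > 0 — FAILS

Since the claim fails at x = 0, this value is a counterexample.

Answer: Yes, x = 0 is a counterexample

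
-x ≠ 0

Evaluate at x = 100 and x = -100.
x = 100: -100 ≠ 0 — holds
x = -100: LHS = -(-100) = 100; 100 ≠ 0 — holds

Answer: Yes, holds for both x = 100 and x = -100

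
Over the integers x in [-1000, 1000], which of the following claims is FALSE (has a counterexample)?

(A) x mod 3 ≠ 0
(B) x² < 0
(A) x = 0: LHS = 0 mod 3 = 0; 0 ≠ 0 — FAILS
(B) x = 0: LHS = 0² = 0; 0 < 0 — FAILS

Answer: Both A and B are false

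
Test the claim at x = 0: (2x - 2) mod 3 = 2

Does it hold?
x = 0: LHS = (2·0 - 2) mod 3 = (-2) mod 3 = 1; 1 = 2 — FAILS

The relation fails at x = 0, so x = 0 is a counterexample.

Answer: No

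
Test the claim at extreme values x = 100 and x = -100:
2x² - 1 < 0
x = 100: LHS = 2·100² - 1 = 19999; 19999 < 0 — FAILS
x = -100: LHS = 2·(-100)² - 1 = 19999; 19999 < 0 — FAILS

Answer: No, fails for both x = 100 and x = -100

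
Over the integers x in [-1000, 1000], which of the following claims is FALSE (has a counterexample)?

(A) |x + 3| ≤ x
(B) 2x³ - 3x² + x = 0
(A) x = 0: LHS = |0 + 3| = |3| = 3; 3 ≤ 0 — FAILS
(B) x = -1: LHS = 2·(-1)³ - 3·(-1)² + (-1) = -6; -6 = 0 — FAILS

Answer: Both A and B are false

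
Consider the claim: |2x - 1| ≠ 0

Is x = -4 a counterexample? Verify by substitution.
Substitute x = -4 into the relation:
x = -4: LHS = |2·(-4) - 1| = |-9| = 9; 9 ≠ 0 — holds

The relation holds at x = -4, so it is not a counterexample.

Answer: No, x = -4 is not a counterexample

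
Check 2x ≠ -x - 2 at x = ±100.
x = 100: LHS = 2·100 = 200, RHS = -100 - 2 = -102; 200 ≠ -102 — holds
x = -100: LHS = 2·(-100) = -200, RHS = -(-100) - 2 = 98; -200 ≠ 98 — holds

Answer: Yes, holds for both x = 100 and x = -100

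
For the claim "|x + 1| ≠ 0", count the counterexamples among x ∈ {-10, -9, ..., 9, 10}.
Counterexamples in [-10, 10]: {-1}.

Counting them gives 1 values.

Answer: 1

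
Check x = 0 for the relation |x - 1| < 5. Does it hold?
x = 0: LHS = |0 - 1| = |-1| = 1; 1 < 5 — holds

The relation is satisfied at x = 0.

Answer: Yes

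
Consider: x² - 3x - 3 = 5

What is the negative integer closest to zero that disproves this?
Testing negative integers from -1 downward:
x = -1: LHS = (-1)² - 3·(-1) - 3 = 1; 1 = 5 — FAILS  ← closest negative counterexample to 0

Answer: x = -1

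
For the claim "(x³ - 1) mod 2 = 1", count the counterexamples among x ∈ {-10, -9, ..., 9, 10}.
Counterexamples in [-10, 10]: {-9, -7, -5, -3, -1, 1, 3, 5, 7, 9}.

Counting them gives 10 values.

Answer: 10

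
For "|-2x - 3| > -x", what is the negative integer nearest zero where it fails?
Testing negative integers from -1 downward:
x = -1: LHS = |-2·(-1) - 3| = |-1| = 1, RHS = -(-1) = 1; 1 > 1 — FAILS  ← closest negative counterexample to 0

Answer: x = -1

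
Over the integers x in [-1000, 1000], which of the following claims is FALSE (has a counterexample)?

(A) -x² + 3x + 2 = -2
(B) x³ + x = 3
(A) x = 0: LHS = -0² + 3·0 + 2 = 2; 2 = -2 — FAILS
(B) x = 0: LHS = 0³ + 0 = 0; 0 = 3 — FAILS

Answer: Both A and B are false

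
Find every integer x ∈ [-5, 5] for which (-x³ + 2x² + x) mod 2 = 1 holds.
For a polynomial with integer coefficients, its value mod 2 depends only on x mod 2, so it suffices to check one representative of each residue class, x = 0, 1:
x = 0: LHS = (-0³ + 2·0² + 0) mod 2 = 0 mod 2 = 0; 0 = 1 — FAILS
x = 1: LHS = (-1³ + 2·1² + 1) mod 2 = 2 mod 2 = 0; 0 = 1 — FAILS
The relation fails in every residue class, so the claimed relation (=) fails for every integer in [-5, 5].

Answer: None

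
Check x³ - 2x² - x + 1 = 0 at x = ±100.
x = 100: LHS = 100³ - 2·100² - 100 + 1 = 979901; 979901 = 0 — FAILS
x = -100: LHS = (-100)³ - 2·(-100)² - (-100) + 1 = -1019899; -1019899 = 0 — FAILS

Answer: No, fails for both x = 100 and x = -100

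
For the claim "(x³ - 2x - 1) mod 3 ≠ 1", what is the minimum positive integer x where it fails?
Testing positive integers:
x = 1: LHS = (1³ - 2·1 - 1) mod 3 = (-2) mod 3 = 1; 1 ≠ 1 — FAILS  ← smallest positive counterexample

Answer: x = 1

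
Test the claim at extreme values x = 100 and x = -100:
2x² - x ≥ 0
x = 100: LHS = 2·100² - 100 = 19900; 19900 ≥ 0 — holds
x = -100: LHS = 2·(-100)² - (-100) = 20100; 20100 ≥ 0 — holds

Answer: Yes, holds for both x = 100 and x = -100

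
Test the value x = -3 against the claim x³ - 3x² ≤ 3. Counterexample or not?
Substitute x = -3 into the relation:
x = -3: LHS = (-3)³ - 3·(-3)² = -54; -54 ≤ 3 — holds

The claim holds here, so x = -3 is not a counterexample. (A counterexample exists elsewhere, e.g. x = 4.)

Answer: No, x = -3 is not a counterexample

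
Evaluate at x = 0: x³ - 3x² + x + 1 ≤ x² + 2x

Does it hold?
x = 0: LHS = 0³ - 3·0² + 0 + 1 = 1, RHS = 0² + 2·0 = 0; 1 ≤ 0 — FAILS

The relation fails at x = 0, so x = 0 is a counterexample.

Answer: No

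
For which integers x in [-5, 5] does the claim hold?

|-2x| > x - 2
Over all integers in [-5, 5], LHS − RHS is smallest at x = 0, where it equals 2:
x = 0: LHS = |-2·0| = |0| = 0, RHS = 0 - 2 = -2; 0 > -2 — holds
At the ends of the range:
x = -5: LHS = |-2·(-5)| = |10| = 10, RHS = (-5) - 2 = -7; 10 > -7 — holds
x = 5: LHS = |-2·5| = |-10| = 10, RHS = 5 - 2 = 3; 10 > 3 — holds
Hence LHS − RHS is never zero or negative, i.e. LHS > RHS throughout, so the relation holds for every integer in [-5, 5].

Answer: All integers in [-5, 5]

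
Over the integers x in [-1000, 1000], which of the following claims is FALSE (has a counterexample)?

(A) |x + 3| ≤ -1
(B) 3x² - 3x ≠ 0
(A) x = 0: LHS = |0 + 3| = |3| = 3; 3 ≤ -1 — FAILS
(B) x = 0: LHS = 3·0² - 3·0 = 0; 0 ≠ 0 — FAILS

Answer: Both A and B are false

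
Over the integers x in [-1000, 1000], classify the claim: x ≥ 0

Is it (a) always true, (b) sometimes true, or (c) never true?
Holds at x = 0: 0 ≥ 0 — holds
Fails at x = -1: -1 ≥ 0 — FAILS
It is satisfied by some integers in the range but not all.

Answer: Sometimes true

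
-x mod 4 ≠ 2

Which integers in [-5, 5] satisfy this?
Holds for: {-5, -4, -3, -1, 0, 1, 3, 4, 5}
Fails for: {-2, 2}

Answer: {-5, -4, -3, -1, 0, 1, 3, 4, 5}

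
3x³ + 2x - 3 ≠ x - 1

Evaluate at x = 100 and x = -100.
x = 100: LHS = 3·100³ + 2·100 - 3 = 3000197, RHS = 100 - 1 = 99; 3000197 ≠ 99 — holds
x = -100: LHS = 3·(-100)³ + 2·(-100) - 3 = -3000203, RHS = (-100) - 1 = -101; -3000203 ≠ -101 — holds

Answer: Yes, holds for both x = 100 and x = -100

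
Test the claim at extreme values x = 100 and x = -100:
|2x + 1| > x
x = 100: LHS = |2·100 + 1| = |201| = 201; 201 > 100 — holds
x = -100: LHS = |2·(-100) + 1| = |-199| = 199; 199 > -100 — holds

Answer: Yes, holds for both x = 100 and x = -100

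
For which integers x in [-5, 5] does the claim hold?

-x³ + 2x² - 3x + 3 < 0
Holds for: {2, 3, 4, 5}
Fails for: {-5, -4, -3, -2, -1, 0, 1}

Answer: {2, 3, 4, 5}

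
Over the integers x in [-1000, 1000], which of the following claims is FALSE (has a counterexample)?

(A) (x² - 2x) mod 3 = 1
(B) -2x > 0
(A) x = 0: LHS = (0² - 2·0) mod 3 = 0 mod 3 = 0; 0 = 1 — FAILS
(B) x = 0: LHS = -2·0 = 0; 0 > 0 — FAILS

Answer: Both A and B are false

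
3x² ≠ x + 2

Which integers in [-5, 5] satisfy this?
Holds for: {-5, -4, -3, -2, -1, 0, 2, 3, 4, 5}
Fails for: {1}

Answer: {-5, -4, -3, -2, -1, 0, 2, 3, 4, 5}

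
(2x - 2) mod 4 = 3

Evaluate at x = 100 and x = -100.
x = 100: LHS = (2·100 - 2) mod 4 = 198 mod 4 = 2; 2 = 3 — FAILS
x = -100: LHS = (2·(-100) - 2) mod 4 = (-202) mod 4 = 2; 2 = 3 — FAILS

Answer: No, fails for both x = 100 and x = -100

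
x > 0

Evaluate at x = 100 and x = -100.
x = 100: 100 > 0 — holds
x = -100: -100 > 0 — FAILS

Answer: Partially: holds for x = 100, fails for x = -100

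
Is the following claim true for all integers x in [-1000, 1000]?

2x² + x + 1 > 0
Over all integers in [-1000, 1000], LHS − RHS is smallest at x = 0, where it equals 1:
x = 0: LHS = 2·0² + 0 + 1 = 1; 1 > 0 — holds
At the ends of the range:
x = -1000: LHS = 2·(-1000)² + (-1000) + 1 = 1999001; 1999001 > 0 — holds
x = 1000: LHS = 2·1000² + 1000 + 1 = 2001001; 2001001 > 0 — holds
Hence LHS − RHS is never zero or negative, i.e. LHS > RHS throughout, so the relation holds for every integer in [-1000, 1000].

No counterexample exists.

Answer: True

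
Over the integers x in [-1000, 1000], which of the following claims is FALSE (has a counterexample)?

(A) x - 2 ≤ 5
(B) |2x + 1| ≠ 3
(A) x = 8: LHS = 8 - 2 = 6; 6 ≤ 5 — FAILS
(B) x = 1: LHS = |2·1 + 1| = |3| = 3; 3 ≠ 3 — FAILS

Answer: Both A and B are false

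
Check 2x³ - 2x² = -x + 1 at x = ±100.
x = 100: LHS = 2·100³ - 2·100² = 1980000, RHS = -100 + 1 = -99; 1980000 = -99 — FAILS
x = -100: LHS = 2·(-100)³ - 2·(-100)² = -2020000, RHS = -(-100) + 1 = 101; -2020000 = 101 — FAILS

Answer: No, fails for both x = 100 and x = -100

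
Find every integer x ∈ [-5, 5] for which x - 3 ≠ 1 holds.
Holds for: {-5, -4, -3, -2, -1, 0, 1, 2, 3, 5}
Fails for: {4}

Answer: {-5, -4, -3, -2, -1, 0, 1, 2, 3, 5}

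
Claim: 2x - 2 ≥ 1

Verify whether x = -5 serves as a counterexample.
Substitute x = -5 into the relation:
x = -5: LHS = 2·(-5) - 2 = -12; -12 ≥ 1 — FAILS

Since the claim fails at x = -5, this value is a counterexample.

Answer: Yes, x = -5 is a counterexample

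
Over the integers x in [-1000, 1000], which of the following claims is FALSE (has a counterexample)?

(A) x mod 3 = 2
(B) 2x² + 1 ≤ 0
(A) x = 0: LHS = 0 mod 3 = 0; 0 = 2 — FAILS
(B) x = 0: LHS = 2·0² + 1 = 1; 1 ≤ 0 — FAILS

Answer: Both A and B are false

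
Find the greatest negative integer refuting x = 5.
Testing negative integers from -1 downward:
x = -1: -1 = 5 — FAILS  ← closest negative counterexample to 0

Answer: x = -1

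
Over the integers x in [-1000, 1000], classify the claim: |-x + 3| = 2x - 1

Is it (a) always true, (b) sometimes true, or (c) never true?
Track d = LHS − RHS over the integers in [-1000, 1000]. Equality would need d = 0, but d changes sign only between consecutive integers, jumping over 0:
x = 1: LHS = |-1 + 3| = |2| = 2, RHS = 2·1 - 1 = 1; 2 = 1 — FAILS  (d = 1)
x = 2: LHS = |-2 + 3| = |1| = 1, RHS = 2·2 - 1 = 3; 1 = 3 — FAILS  (d = -2)
Away from these crossings d keeps a constant sign, and checking every integer in [-1000, 1000] confirms d ≠ 0 throughout. Hence the two sides are never equal, so the claimed relation (=) fails for every integer in [-1000, 1000].

No integer in the range satisfies it.

Answer: Never true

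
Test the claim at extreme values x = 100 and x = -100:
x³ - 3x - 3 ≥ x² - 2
x = 100: LHS = 100³ - 3·100 - 3 = 999697, RHS = 100² - 2 = 9998; 999697 ≥ 9998 — holds
x = -100: LHS = (-100)³ - 3·(-100) - 3 = -999703, RHS = (-100)² - 2 = 9998; -999703 ≥ 9998 — FAILS

Answer: Partially: holds for x = 100, fails for x = -100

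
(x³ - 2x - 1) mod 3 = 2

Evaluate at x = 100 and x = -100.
x = 100: LHS = (100³ - 2·100 - 1) mod 3 = 999799 mod 3 = 1; 1 = 2 — FAILS
x = -100: LHS = ((-100)³ - 2·(-100) - 1) mod 3 = (-999801) mod 3 = 0; 0 = 2 — FAILS

Answer: No, fails for both x = 100 and x = -100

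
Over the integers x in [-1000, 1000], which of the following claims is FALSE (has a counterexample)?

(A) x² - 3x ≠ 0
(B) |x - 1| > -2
(A) x = 0: LHS = 0² - 3·0 = 0; 0 ≠ 0 — FAILS

(B) An absolute value is never negative, so the left side is ≥ 0 for every x, while the right side is -2. Tightest case in [-1000, 1000] is x = 1:
x = 1: LHS = |1 - 1| = |0| = 0; 0 > -2 — holds
Hence LHS − RHS is never zero or negative, i.e. LHS > RHS throughout, so the relation holds for every integer in [-1000, 1000].

Only (A) has a counterexample.

Answer: A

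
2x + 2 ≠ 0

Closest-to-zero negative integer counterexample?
Testing negative integers from -1 downward:
x = -1: LHS = 2·(-1) + 2 = 0; 0 ≠ 0 — FAILS  ← closest negative counterexample to 0

Answer: x = -1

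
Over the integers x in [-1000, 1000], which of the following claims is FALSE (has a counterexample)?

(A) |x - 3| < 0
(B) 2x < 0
(A) x = 0: LHS = |0 - 3| = |-3| = 3; 3 < 0 — FAILS
(B) x = 0: LHS = 2·0 = 0; 0 < 0 — FAILS

Answer: Both A and B are false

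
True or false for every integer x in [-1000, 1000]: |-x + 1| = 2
The claim fails at x = 0:
x = 0: LHS = |-0 + 1| = |1| = 1; 1 = 2 — FAILS

Because a single integer refutes it, the statement is false.

Answer: False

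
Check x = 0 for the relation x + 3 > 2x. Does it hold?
x = 0: LHS = 0 + 3 = 3, RHS = 2·0 = 0; 3 > 0 — holds

The relation is satisfied at x = 0.

Answer: Yes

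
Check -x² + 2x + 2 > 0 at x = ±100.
x = 100: LHS = -100² + 2·100 + 2 = -9798; -9798 > 0 — FAILS
x = -100: LHS = -(-100)² + 2·(-100) + 2 = -10198; -10198 > 0 — FAILS

Answer: No, fails for both x = 100 and x = -100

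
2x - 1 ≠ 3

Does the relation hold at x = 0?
x = 0: LHS = 2·0 - 1 = -1; -1 ≠ 3 — holds

The relation is satisfied at x = 0.

Answer: Yes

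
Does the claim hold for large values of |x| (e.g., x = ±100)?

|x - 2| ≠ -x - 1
x = 100: LHS = |100 - 2| = |98| = 98, RHS = -100 - 1 = -101; 98 ≠ -101 — holds
x = -100: LHS = |(-100) - 2| = |-102| = 102, RHS = -(-100) - 1 = 99; 102 ≠ 99 — holds

Answer: Yes, holds for both x = 100 and x = -100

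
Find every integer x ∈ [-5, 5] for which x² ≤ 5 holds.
Holds for: {-2, -1, 0, 1, 2}
Fails for: {-5, -4, -3, 3, 4, 5}

Answer: {-2, -1, 0, 1, 2}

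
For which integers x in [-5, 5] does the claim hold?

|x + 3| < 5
Holds for: {-5, -4, -3, -2, -1, 0, 1}
Fails for: {2, 3, 4, 5}

Answer: {-5, -4, -3, -2, -1, 0, 1}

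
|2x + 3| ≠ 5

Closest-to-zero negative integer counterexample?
Testing negative integers from -1 downward:
x = -1: LHS = |2·(-1) + 3| = |1| = 1; 1 ≠ 5 — holds
x = -2: LHS = |2·(-2) + 3| = |-1| = 1; 1 ≠ 5 — holds
x = -3: LHS = |2·(-3) + 3| = |-3| = 3; 3 ≠ 5 — holds
x = -4: LHS = |2·(-4) + 3| = |-5| = 5; 5 ≠ 5 — FAILS  ← closest negative counterexample to 0

Answer: x = -4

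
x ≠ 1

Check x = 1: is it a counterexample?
Substitute x = 1 into the relation:
x = 1: 1 ≠ 1 — FAILS

Since the claim fails at x = 1, this value is a counterexample.

Answer: Yes, x = 1 is a counterexample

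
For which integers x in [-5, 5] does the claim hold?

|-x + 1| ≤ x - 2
Over all integers in [-5, 5], LHS − RHS is smallest at x = 1, where it equals 1:
x = 1: LHS = |-1 + 1| = |0| = 0, RHS = 1 - 2 = -1; 0 ≤ -1 — FAILS
At the ends of the range:
x = -5: LHS = |-(-5) + 1| = |6| = 6, RHS = (-5) - 2 = -7; 6 ≤ -7 — FAILS
x = 5: LHS = |-5 + 1| = |-4| = 4, RHS = 5 - 2 = 3; 4 ≤ 3 — FAILS
Hence LHS − RHS is never zero or negative, i.e. LHS > RHS throughout, so the claimed relation (≤) fails for every integer in [-5, 5].

Answer: None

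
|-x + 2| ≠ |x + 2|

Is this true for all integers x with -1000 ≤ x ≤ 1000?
The claim fails at x = 0:
x = 0: LHS = |-0 + 2| = |2| = 2, RHS = |0 + 2| = |2| = 2; 2 ≠ 2 — FAILS

Because a single integer refutes it, the statement is false.

Answer: False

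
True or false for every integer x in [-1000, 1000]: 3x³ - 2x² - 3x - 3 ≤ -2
The claim fails at x = 2:
x = 2: LHS = 3·2³ - 2·2² - 3·2 - 3 = 7; 7 ≤ -2 — FAILS

Because a single integer refutes it, the statement is false.

Answer: False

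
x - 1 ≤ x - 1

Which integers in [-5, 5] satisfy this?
Over all integers in [-5, 5], LHS − RHS is largest at x = 0, where it equals 0:
x = 0: LHS = 0 - 1 = -1, RHS = 0 - 1 = -1; -1 ≤ -1 — holds
At the ends of the range:
x = -5: LHS = (-5) - 1 = -6, RHS = (-5) - 1 = -6; -6 ≤ -6 — holds
x = 5: LHS = 5 - 1 = 4, RHS = 5 - 1 = 4; 4 ≤ 4 — holds
Hence LHS − RHS is never positive, i.e. LHS ≤ RHS throughout, so the relation holds for every integer in [-5, 5].

Answer: All integers in [-5, 5]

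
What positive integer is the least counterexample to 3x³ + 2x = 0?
Testing positive integers:
x = 1: LHS = 3·1³ + 2·1 = 5; 5 = 0 — FAILS  ← smallest positive counterexample

Answer: x = 1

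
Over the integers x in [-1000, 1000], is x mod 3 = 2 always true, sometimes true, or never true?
Holds at x = -1: LHS = (-1) mod 3 = 2; 2 = 2 — holds
Fails at x = 0: LHS = 0 mod 3 = 0; 0 = 2 — FAILS
It is satisfied by some integers in the range but not all.

Answer: Sometimes true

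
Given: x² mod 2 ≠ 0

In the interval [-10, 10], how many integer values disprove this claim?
Counterexamples in [-10, 10]: {-10, -8, -6, -4, -2, 0, 2, 4, 6, 8, 10}.

Counting them gives 11 values.

Answer: 11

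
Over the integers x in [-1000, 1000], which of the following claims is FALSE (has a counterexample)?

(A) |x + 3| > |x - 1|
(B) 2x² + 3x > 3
(A) x = -1: LHS = |(-1) + 3| = |2| = 2, RHS = |(-1) - 1| = |-2| = 2; 2 > 2 — FAILS
(B) x = 0: LHS = 2·0² + 3·0 = 0; 0 > 3 — FAILS

Answer: Both A and B are false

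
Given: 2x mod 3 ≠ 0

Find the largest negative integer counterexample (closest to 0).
Testing negative integers from -1 downward:
x = -1: LHS = (2·(-1)) mod 3 = (-2) mod 3 = 1; 1 ≠ 0 — holds
x = -2: LHS = (2·(-2)) mod 3 = (-4) mod 3 = 2; 2 ≠ 0 — holds
x = -3: LHS = (2·(-3)) mod 3 = (-6) mod 3 = 0; 0 ≠ 0 — FAILS  ← closest negative counterexample to 0

Answer: x = -3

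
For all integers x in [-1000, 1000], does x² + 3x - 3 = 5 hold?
The claim fails at x = 0:
x = 0: LHS = 0² + 3·0 - 3 = -3; -3 = 5 — FAILS

Because a single integer refutes it, the statement is false.

Answer: False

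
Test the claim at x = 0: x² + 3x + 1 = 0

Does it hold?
x = 0: LHS = 0² + 3·0 + 1 = 1; 1 = 0 — FAILS

The relation fails at x = 0, so x = 0 is a counterexample.

Answer: No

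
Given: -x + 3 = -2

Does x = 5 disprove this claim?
Substitute x = 5 into the relation:
x = 5: LHS = -5 + 3 = -2; -2 = -2 — holds

The claim holds here, so x = 5 is not a counterexample. (A counterexample exists elsewhere, e.g. x = 0.)

Answer: No, x = 5 is not a counterexample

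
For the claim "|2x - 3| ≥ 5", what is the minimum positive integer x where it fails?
Testing positive integers:
x = 1: LHS = |2·1 - 3| = |-1| = 1; 1 ≥ 5 — FAILS  ← smallest positive counterexample

Answer: x = 1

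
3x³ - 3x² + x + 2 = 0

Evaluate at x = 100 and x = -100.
x = 100: LHS = 3·100³ - 3·100² + 100 + 2 = 2970102; 2970102 = 0 — FAILS
x = -100: LHS = 3·(-100)³ - 3·(-100)² + (-100) + 2 = -3030098; -3030098 = 0 — FAILS

Answer: No, fails for both x = 100 and x = -100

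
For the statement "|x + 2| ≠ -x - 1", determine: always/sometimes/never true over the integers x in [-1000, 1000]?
Track d = LHS − RHS over the integers in [-1000, 1000]. Equality would need d = 0, but d changes sign only between consecutive integers, jumping over 0:
x = -2: LHS = |(-2) + 2| = |0| = 0, RHS = -(-2) - 1 = 1; 0 ≠ 1 — holds  (d = -1)
x = -1: LHS = |(-1) + 2| = |1| = 1, RHS = -(-1) - 1 = 0; 1 ≠ 0 — holds  (d = 1)
Away from these crossings d keeps a constant sign, and checking every integer in [-1000, 1000] confirms d ≠ 0 throughout. Hence the two sides are never equal, so the relation holds for every integer in [-1000, 1000].

No counterexample exists.

Answer: Always true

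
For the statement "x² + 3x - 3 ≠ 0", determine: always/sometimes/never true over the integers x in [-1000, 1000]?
Track d = LHS − RHS over the integers in [-1000, 1000]. Equality would need d = 0, but d changes sign only between consecutive integers, jumping over 0:
x = -4: LHS = (-4)² + 3·(-4) - 3 = 1; 1 ≠ 0 — holds  (d = 1)
x = -3: LHS = (-3)² + 3·(-3) - 3 = -3; -3 ≠ 0 — holds  (d = -3)
x = 0: LHS = 0² + 3·0 - 3 = -3; -3 ≠ 0 — holds  (d = -3)
x = 1: LHS = 1² + 3·1 - 3 = 1; 1 ≠ 0 — holds  (d = 1)
Away from these crossings d keeps a constant sign, and checking every integer in [-1000, 1000] confirms d ≠ 0 throughout. Hence the two sides are never equal, so the relation holds for every integer in [-1000, 1000].

No counterexample exists.

Answer: Always true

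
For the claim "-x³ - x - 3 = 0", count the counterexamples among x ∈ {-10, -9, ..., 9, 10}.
Counterexamples in [-10, 10]: {-10, -9, -8, -7, -6, -5, -4, -3, -2, -1, 0, 1, 2, 3, 4, 5, 6, 7, 8, 9, 10}.

Counting them gives 21 values.

Answer: 21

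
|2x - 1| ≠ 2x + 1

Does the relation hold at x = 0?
x = 0: LHS = |2·0 - 1| = |-1| = 1, RHS = 2·0 + 1 = 1; 1 ≠ 1 — FAILS

The relation fails at x = 0, so x = 0 is a counterexample.

Answer: No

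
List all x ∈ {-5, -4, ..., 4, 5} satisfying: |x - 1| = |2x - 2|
Holds for: {1}
Fails for: {-5, -4, -3, -2, -1, 0, 2, 3, 4, 5}

Answer: {1}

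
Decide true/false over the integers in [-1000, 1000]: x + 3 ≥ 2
The claim fails at x = -2:
x = -2: LHS = (-2) + 3 = 1; 1 ≥ 2 — FAILS

Because a single integer refutes it, the statement is false.

Answer: False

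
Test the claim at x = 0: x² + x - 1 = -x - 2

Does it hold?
x = 0: LHS = 0² + 0 - 1 = -1, RHS = -0 - 2 = -2; -1 = -2 — FAILS

The relation fails at x = 0, so x = 0 is a counterexample.

Answer: No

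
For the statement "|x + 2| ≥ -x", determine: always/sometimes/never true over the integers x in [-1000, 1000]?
Holds at x = 0: LHS = |0 + 2| = |2| = 2, RHS = -0 = 0; 2 ≥ 0 — holds
Fails at x = -2: LHS = |(-2) + 2| = |0| = 0, RHS = -(-2) = 2; 0 ≥ 2 — FAILS
It is satisfied by some integers in the range but not all.

Answer: Sometimes true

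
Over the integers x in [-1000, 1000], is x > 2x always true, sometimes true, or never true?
Holds at x = -1: RHS = 2·(-1) = -2; -1 > -2 — holds
Fails at x = 0: RHS = 2·0 = 0; 0 > 0 — FAILS
It is satisfied by some integers in the range but not all.

Answer: Sometimes true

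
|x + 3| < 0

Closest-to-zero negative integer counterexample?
Testing negative integers from -1 downward:
x = -1: LHS = |(-1) + 3| = |2| = 2; 2 < 0 — FAILS  ← closest negative counterexample to 0

Answer: x = -1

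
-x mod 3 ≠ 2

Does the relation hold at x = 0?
x = 0: LHS = (-0) mod 3 = 0 mod 3 = 0; 0 ≠ 2 — holds

The relation is satisfied at x = 0.

Answer: Yes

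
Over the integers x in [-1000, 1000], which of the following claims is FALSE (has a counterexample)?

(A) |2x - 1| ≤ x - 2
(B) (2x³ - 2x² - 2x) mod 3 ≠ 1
(A) x = 0: LHS = |2·0 - 1| = |-1| = 1, RHS = 0 - 2 = -2; 1 ≤ -2 — FAILS
(B) x = 1: LHS = (2·1³ - 2·1² - 2·1) mod 3 = (-2) mod 3 = 1; 1 ≠ 1 — FAILS

Answer: Both A and B are false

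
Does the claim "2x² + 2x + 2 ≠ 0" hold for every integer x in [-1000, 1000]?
Over all integers in [-1000, 1000], LHS − RHS is always positive; it is smallest at x = 0, where it equals 2:
x = 0: LHS = 2·0² + 2·0 + 2 = 2; 2 ≠ 0 — holds
At the ends of the range:
x = -1000: LHS = 2·(-1000)² + 2·(-1000) + 2 = 1998002; 1998002 ≠ 0 — holds
x = 1000: LHS = 2·1000² + 2·1000 + 2 = 2002002; 2002002 ≠ 0 — holds
Hence LHS − RHS is never 0, i.e. the two sides are never equal, so the relation holds for every integer in [-1000, 1000].

No counterexample exists.

Answer: True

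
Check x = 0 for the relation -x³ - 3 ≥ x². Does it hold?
x = 0: LHS = -0³ - 3 = -3, RHS = 0² = 0; -3 ≥ 0 — FAILS

The relation fails at x = 0, so x = 0 is a counterexample.

Answer: No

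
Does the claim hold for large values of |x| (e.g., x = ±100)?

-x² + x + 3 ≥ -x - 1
x = 100: LHS = -100² + 100 + 3 = -9897, RHS = -100 - 1 = -101; -9897 ≥ -101 — FAILS
x = -100: LHS = -(-100)² + (-100) + 3 = -10097, RHS = -(-100) - 1 = 99; -10097 ≥ 99 — FAILS

Answer: No, fails for both x = 100 and x = -100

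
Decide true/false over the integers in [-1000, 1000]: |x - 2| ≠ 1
The claim fails at x = 1:
x = 1: LHS = |1 - 2| = |-1| = 1; 1 ≠ 1 — FAILS

Because a single integer refutes it, the statement is false.

Answer: False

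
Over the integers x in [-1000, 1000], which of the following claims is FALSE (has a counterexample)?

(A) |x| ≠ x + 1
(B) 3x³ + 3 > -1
(A) Track d = LHS − RHS over the integers in [-1000, 1000]. Equality would need d = 0, but d changes sign only between consecutive integers, jumping over 0:
x = -1: LHS = |-1| = 1, RHS = (-1) + 1 = 0; 1 ≠ 0 — holds  (d = 1)
x = 0: LHS = |0| = 0, RHS = 0 + 1 = 1; 0 ≠ 1 — holds  (d = -1)
Away from these crossings d keeps a constant sign, and checking every integer in [-1000, 1000] confirms d ≠ 0 throughout. Hence the two sides are never equal, so the relation holds for every integer in [-1000, 1000].

(B) x = -2: LHS = 3·(-2)³ + 3 = -21; -21 > -1 — FAILS

Only (B) has a counterexample.

Answer: B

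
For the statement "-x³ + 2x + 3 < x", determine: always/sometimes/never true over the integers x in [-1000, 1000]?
Holds at x = 2: LHS = -2³ + 2·2 + 3 = -1; -1 < 2 — holds
Fails at x = 0: LHS = -0³ + 2·0 + 3 = 3; 3 < 0 — FAILS
It is satisfied by some integers in the range but not all.

Answer: Sometimes true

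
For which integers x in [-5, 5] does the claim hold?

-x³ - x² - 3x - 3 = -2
Track d = LHS − RHS over the integers in [-5, 5]. Equality would need d = 0, but d changes sign only between consecutive integers, jumping over 0:
x = -1: LHS = -(-1)³ - (-1)² - 3·(-1) - 3 = 0; 0 = -2 — FAILS  (d = 2)
x = 0: LHS = -0³ - 0² - 3·0 - 3 = -3; -3 = -2 — FAILS  (d = -1)
Away from these crossings d keeps a constant sign, and checking every integer in [-5, 5] confirms d ≠ 0 throughout. Hence the two sides are never equal, so the claimed relation (=) fails for every integer in [-5, 5].

Answer: None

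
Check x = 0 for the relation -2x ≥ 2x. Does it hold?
x = 0: LHS = -2·0 = 0, RHS = 2·0 = 0; 0 ≥ 0 — holds

The relation is satisfied at x = 0.

Answer: Yes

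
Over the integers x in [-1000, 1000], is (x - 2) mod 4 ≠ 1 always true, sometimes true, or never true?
Holds at x = 0: LHS = (0 - 2) mod 4 = (-2) mod 4 = 2; 2 ≠ 1 — holds
Fails at x = -1: LHS = ((-1) - 2) mod 4 = (-3) mod 4 = 1; 1 ≠ 1 — FAILS
It is satisfied by some integers in the range but not all.

Answer: Sometimes true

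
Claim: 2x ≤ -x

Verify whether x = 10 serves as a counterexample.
Substitute x = 10 into the relation:
x = 10: LHS = 2·10 = 20; 20 ≤ -10 — FAILS

Since the claim fails at x = 10, this value is a counterexample.

Answer: Yes, x = 10 is a counterexample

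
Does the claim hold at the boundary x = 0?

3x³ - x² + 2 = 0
x = 0: LHS = 3·0³ - 0² + 2 = 2; 2 = 0 — FAILS

The relation fails at x = 0, so x = 0 is a counterexample.

Answer: No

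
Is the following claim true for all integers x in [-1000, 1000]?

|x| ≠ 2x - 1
The claim fails at x = 1:
x = 1: LHS = |1| = 1, RHS = 2·1 - 1 = 1; 1 ≠ 1 — FAILS

Because a single integer refutes it, the statement is false.

Answer: False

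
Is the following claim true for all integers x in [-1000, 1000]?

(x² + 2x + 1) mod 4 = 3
The claim fails at x = 0:
x = 0: LHS = (0² + 2·0 + 1) mod 4 = 1 mod 4 = 1; 1 = 3 — FAILS

Because a single integer refutes it, the statement is false.

Answer: False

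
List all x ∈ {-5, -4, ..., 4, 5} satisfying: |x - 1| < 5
Holds for: {-3, -2, -1, 0, 1, 2, 3, 4, 5}
Fails for: {-5, -4}

Answer: {-3, -2, -1, 0, 1, 2, 3, 4, 5}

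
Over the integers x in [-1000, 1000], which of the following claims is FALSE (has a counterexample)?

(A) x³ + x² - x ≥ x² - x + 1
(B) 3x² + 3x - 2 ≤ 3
(A) x = 0: LHS = 0³ + 0² - 0 = 0, RHS = 0² - 0 + 1 = 1; 0 ≥ 1 — FAILS
(B) x = 1: LHS = 3·1² + 3·1 - 2 = 4; 4 ≤ 3 — FAILS

Answer: Both A and B are false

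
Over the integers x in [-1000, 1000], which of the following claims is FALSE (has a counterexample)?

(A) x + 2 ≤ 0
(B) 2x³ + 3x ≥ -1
(A) x = 0: LHS = 0 + 2 = 2; 2 ≤ 0 — FAILS
(B) x = -1: LHS = 2·(-1)³ + 3·(-1) = -5; -5 ≥ -1 — FAILS

Answer: Both A and B are false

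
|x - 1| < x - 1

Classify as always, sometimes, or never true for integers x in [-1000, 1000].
Over all integers in [-1000, 1000], LHS − RHS is smallest at x = 1, where it equals 0:
x = 1: LHS = |1 - 1| = |0| = 0, RHS = 1 - 1 = 0; 0 < 0 — FAILS
At the ends of the range:
x = -1000: LHS = |(-1000) - 1| = |-1001| = 1001, RHS = (-1000) - 1 = -1001; 1001 < -1001 — FAILS
x = 1000: LHS = |1000 - 1| = |999| = 999, RHS = 1000 - 1 = 999; 999 < 999 — FAILS
Hence LHS − RHS is never negative, i.e. LHS ≥ RHS throughout, so the claimed relation (<) fails for every integer in [-1000, 1000].

No integer in the range satisfies it.

Answer: Never true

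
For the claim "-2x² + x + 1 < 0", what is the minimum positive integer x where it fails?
Testing positive integers:
x = 1: LHS = -2·1² + 1 + 1 = 0; 0 < 0 — FAILS  ← smallest positive counterexample

Answer: x = 1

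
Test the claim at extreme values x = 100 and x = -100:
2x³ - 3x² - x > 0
x = 100: LHS = 2·100³ - 3·100² - 100 = 1969900; 1969900 > 0 — holds
x = -100: LHS = 2·(-100)³ - 3·(-100)² - (-100) = -2029900; -2029900 > 0 — FAILS

Answer: Partially: holds for x = 100, fails for x = -100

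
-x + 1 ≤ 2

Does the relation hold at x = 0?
x = 0: LHS = -0 + 1 = 1; 1 ≤ 2 — holds

The relation is satisfied at x = 0.

Answer: Yes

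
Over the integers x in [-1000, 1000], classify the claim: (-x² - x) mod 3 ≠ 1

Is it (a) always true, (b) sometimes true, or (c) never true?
Holds at x = 0: LHS = (-0² - 0) mod 3 = 0 mod 3 = 0; 0 ≠ 1 — holds
Fails at x = 1: LHS = (-1² - 1) mod 3 = (-2) mod 3 = 1; 1 ≠ 1 — FAILS
It is satisfied by some integers in the range but not all.

Answer: Sometimes true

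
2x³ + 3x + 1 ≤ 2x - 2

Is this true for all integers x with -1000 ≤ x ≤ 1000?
The claim fails at x = 0:
x = 0: LHS = 2·0³ + 3·0 + 1 = 1, RHS = 2·0 - 2 = -2; 1 ≤ -2 — FAILS

Because a single integer refutes it, the statement is false.

Answer: False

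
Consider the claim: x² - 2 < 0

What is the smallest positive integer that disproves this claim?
Testing positive integers:
x = 1: LHS = 1² - 2 = -1; -1 < 0 — holds
x = 2: LHS = 2² - 2 = 2; 2 < 0 — FAILS  ← smallest positive counterexample

Answer: x = 2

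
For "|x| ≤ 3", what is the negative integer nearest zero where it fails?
Testing negative integers from -1 downward:
x = -1: LHS = |-1| = 1; 1 ≤ 3 — holds
x = -2: LHS = |-2| = 2; 2 ≤ 3 — holds
x = -3: LHS = |-3| = 3; 3 ≤ 3 — holds
x = -4: LHS = |-4| = 4; 4 ≤ 3 — FAILS  ← closest negative counterexample to 0

Answer: x = -4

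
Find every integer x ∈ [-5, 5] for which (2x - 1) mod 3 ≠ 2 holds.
Holds for: {-5, -4, -2, -1, 1, 2, 4, 5}
Fails for: {-3, 0, 3}

Answer: {-5, -4, -2, -1, 1, 2, 4, 5}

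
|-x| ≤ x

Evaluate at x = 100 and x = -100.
x = 100: LHS = |-100| = 100; 100 ≤ 100 — holds
x = -100: LHS = |-(-100)| = |100| = 100; 100 ≤ -100 — FAILS

Answer: Partially: holds for x = 100, fails for x = -100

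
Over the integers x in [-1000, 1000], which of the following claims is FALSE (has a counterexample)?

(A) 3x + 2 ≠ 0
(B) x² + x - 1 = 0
(A) Track d = LHS − RHS over the integers in [-1000, 1000]. Equality would need d = 0, but d changes sign only between consecutive integers, jumping over 0:
x = -1: LHS = 3·(-1) + 2 = -1; -1 ≠ 0 — holds  (d = -1)
x = 0: LHS = 3·0 + 2 = 2; 2 ≠ 0 — holds  (d = 2)
Away from these crossings d keeps a constant sign, and checking every integer in [-1000, 1000] confirms d ≠ 0 throughout. Hence the two sides are never equal, so the relation holds for every integer in [-1000, 1000].

(B) x = 0: LHS = 0² + 0 - 1 = -1; -1 = 0 — FAILS

Only (B) has a counterexample.

Answer: B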